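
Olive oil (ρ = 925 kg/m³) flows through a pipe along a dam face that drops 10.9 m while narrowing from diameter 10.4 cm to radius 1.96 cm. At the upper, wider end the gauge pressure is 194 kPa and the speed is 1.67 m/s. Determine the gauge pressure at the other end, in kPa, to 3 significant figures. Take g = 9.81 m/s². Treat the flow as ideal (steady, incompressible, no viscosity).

The volume flow rate is constant, so v₂ = (A₁/A₂)v₁ = (84.9/12.1)·1.67 = 11.8 m/s.
Applying Bernoulli between the two ends and solving for P₂: P₂ = P₁ + ½ρ(v₁² − v₂²) − ρgΔh.
P₂ = 194000 + ½·925·(1.67² − 11.8²) − 925·9.81·(−10.9) = 194000 + (-62600) − (-98900) = 230000 Pa.

P₂ ≈ 230 kPa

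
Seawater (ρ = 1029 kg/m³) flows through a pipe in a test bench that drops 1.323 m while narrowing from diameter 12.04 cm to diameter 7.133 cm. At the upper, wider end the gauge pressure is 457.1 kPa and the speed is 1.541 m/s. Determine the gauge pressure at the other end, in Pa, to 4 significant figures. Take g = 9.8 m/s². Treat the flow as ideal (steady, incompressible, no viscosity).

By continuity, v₂ = v₁·A₁/A₂ = 1.541·(113.9/39.96) = 4.390 m/s.
Applying Bernoulli between the two ends and solving for P₂: P₂ = P₁ + ½ρ(v₁² − v₂²) − ρgΔh.
P₂ = 457100 + ½·1029·(1.541² − 4.390²) − 1029·9.8·(−1.323) = 457100 + (-8696) − (-13340) = 461700 Pa.

P₂ ≈ 461700 Pa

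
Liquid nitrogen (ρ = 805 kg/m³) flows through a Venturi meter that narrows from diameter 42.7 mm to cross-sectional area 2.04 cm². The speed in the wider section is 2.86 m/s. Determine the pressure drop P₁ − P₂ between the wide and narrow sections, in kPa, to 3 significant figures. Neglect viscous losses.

ΔP ≈ 159 kPa

The volume flow rate is constant, so v₂ = (A₁/A₂)v₁ = (14.3/2.04)·2.86 = 20.1 m/s.
Along the horizontal streamline, P + ½ρv² is constant.
P₁ − P₂ = ½·805·(20.1² − 2.86²) = ½·805·395 = 159000 Pa.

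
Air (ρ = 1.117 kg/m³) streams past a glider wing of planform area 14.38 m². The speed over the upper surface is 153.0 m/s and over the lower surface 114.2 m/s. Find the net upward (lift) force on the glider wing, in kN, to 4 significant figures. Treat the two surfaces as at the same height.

With equal heights on the two surfaces, Bernoulli gives P_lower − P_upper = ½ρ(v_upper² − v_lower²).
ΔP = ½·1.117·(153.0² − 114.2²) = 5790 Pa.
Lift = ΔP · A = 5790 × 14.38 = 83260 N.

F ≈ 83.26 kN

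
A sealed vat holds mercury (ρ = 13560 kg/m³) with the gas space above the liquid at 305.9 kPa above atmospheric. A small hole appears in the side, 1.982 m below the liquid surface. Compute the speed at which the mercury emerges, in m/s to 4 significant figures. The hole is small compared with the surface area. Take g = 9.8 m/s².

Take point 1 at the surface (v₁ ≈ 0) and point 2 at the hole (at atmospheric pressure). Bernoulli: P₁ + ρg h = P_atm + ½ρv₂².
With P₁ − P_atm = 305900 Pa, v₂ = √(2gh + 2ΔP/ρ) = √(2·9.8·1.982 + 2·305900/13560) = 9.163 m/s.

9.163 m/s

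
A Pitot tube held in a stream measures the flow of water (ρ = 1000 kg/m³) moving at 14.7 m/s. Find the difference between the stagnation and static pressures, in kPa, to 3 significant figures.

The dynamic pressure equals the rise in static pressure at the stagnation point: ΔP = ½ρv².
ΔP = ½·1000·14.7² = 108000 Pa.

ΔP ≈ 108 kPa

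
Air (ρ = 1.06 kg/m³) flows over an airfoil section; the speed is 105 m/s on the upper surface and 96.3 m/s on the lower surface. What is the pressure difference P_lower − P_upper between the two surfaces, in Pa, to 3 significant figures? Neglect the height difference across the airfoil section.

ΔP = 928 Pa

Bernoulli (same height): P_lower − P_upper = ½ρ(v_upper² − v_lower²).
ΔP = ½·1.06·(105² − 96.3²) = 928 Pa.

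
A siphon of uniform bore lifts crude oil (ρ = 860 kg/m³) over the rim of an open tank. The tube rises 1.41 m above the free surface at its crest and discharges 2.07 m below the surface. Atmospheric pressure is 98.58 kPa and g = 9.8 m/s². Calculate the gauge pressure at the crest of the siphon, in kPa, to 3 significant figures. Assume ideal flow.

-29.3 kPa

Bernoulli surface→outlet gives ½v² = g·h_out, so v = √(2·9.8·2.07) = 6.37 m/s.
With constant cross-section the crest speed equals v; applying Bernoulli from the surface up to the crest, P_top = P_atm − ½ρv² − ρg·h_top.
P_top = 98580 − ½·860·6.37² − 860·9.8·1.41 = 69300 Pa. So P_gauge = P_top − P_atm = -29300 Pa.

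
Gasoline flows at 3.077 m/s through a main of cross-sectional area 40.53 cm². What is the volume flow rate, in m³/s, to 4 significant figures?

Q = A·v = 0.004053 m² × 3.077 m/s = 0.01247 m³/s.

Q ≈ 0.01247 m³/s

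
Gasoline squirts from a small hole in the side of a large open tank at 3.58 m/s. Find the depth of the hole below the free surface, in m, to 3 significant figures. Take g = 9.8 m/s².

For a small hole in a large open tank, ½v² = gh, giving h = v²/(2g).
h = 3.58²/(2·9.8) = 12.8/19.60 = 0.654 m.

0.654 m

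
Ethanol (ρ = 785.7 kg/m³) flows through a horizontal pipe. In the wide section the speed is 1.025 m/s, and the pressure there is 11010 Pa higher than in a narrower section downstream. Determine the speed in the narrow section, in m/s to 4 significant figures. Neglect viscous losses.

Horizontal Bernoulli: P₁ + ½ρv₁² = P₂ + ½ρv₂², so v₂² = v₁² + 2(P₁ − P₂)/ρ.
v₂ = √(1.025² + 2·11010/785.7) = √(1.051 + 28.03) = 5.392 m/s.

5.392 m/s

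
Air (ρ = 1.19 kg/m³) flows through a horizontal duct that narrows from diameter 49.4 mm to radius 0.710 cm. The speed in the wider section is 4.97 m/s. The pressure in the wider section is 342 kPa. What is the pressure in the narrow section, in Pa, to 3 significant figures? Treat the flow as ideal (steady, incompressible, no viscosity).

P₂ ≈ 340000 Pa

The volume flow rate is constant, so v₂ = (A₁/A₂)v₁ = (19.2/1.58)·4.97 = 60.1 m/s.
The pipe is horizontal, so Bernoulli reduces to P₁ + ½ρv₁² = P₂ + ½ρv₂².
P₂ = P₁ − ½ρ(v₂² − v₁²) = 342000 − ½·1.19·(60.1² − 4.97²) = 342000 − 2140 = 340000 Pa.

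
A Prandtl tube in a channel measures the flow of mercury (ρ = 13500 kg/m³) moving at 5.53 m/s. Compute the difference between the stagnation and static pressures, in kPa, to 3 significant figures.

ΔP = 206 kPa

At the stagnation point the flow is brought to rest, so Bernoulli gives P_stag − P_static = ½ρv².
ΔP = ½·13500·5.53² = 206000 Pa.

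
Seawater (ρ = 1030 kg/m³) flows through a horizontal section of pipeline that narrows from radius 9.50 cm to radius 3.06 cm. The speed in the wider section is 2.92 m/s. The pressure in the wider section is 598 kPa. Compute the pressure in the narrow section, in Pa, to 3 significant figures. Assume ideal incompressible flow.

By continuity, v₂ = v₁·A₁/A₂ = 2.92·(284/29.4) = 28.1 m/s.
With no height change, Bernoulli's equation is P₁ + ½ρv₁² = P₂ + ½ρv₂².
P₂ = P₁ − ½ρ(v₂² − v₁²) = 598000 − ½·1030·(28.1² − 2.92²) = 598000 − 404000 = 194000 Pa.

P₂ ≈ 194000 Pa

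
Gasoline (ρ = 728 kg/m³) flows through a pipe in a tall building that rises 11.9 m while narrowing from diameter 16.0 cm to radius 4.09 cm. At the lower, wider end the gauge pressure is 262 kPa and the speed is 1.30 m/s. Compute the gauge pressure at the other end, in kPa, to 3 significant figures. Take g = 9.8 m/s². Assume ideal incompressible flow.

P₂ ≈ 169 kPa

Continuity gives A₁v₁ = A₂v₂, so v₂ = (201 cm²)/(52.6 cm²) × 1.30 m/s = 4.97 m/s.
Bernoulli: P₁ + ½ρv₁² + ρg h₁ = P₂ + ½ρv₂² + ρg h₂, so P₂ = P₁ + ½ρ(v₁² − v₂²) − ρg(h₂ − h₁).
P₂ = 262000 + ½·728·(1.30² − 4.97²) − 728·9.8·(+11.9) = 262000 + (-8390) − (84900) = 169000 Pa.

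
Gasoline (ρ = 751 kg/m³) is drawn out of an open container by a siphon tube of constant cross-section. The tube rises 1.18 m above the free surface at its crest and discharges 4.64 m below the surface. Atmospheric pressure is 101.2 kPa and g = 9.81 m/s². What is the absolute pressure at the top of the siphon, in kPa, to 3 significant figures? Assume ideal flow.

P_top ≈ 58.3 kPa

Bernoulli surface→outlet gives ½v² = g·h_out, so v = √(2·9.81·4.64) = 9.54 m/s.
The bore is uniform, so the speed at the crest is the same v. Bernoulli surface→crest: P_atm = P_top + ½ρv² + ρg·h_top.
P_top = 101200 − ½·751·9.54² − 751·9.81·1.18 = 58300 Pa.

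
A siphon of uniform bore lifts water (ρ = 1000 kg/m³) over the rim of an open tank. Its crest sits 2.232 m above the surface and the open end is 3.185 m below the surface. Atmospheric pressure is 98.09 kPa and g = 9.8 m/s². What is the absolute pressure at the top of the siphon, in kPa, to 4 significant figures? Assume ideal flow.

P_top ≈ 45.00 kPa

The outlet speed comes from Torricelli: v = √(2g·3.185) = 7.901 m/s.
Continuity keeps v the same throughout the tube; from surface to crest, P_atm + 0 = P_top + ½ρv² + ρg·h_top.
P_top = 98090 − ½·1000·7.901² − 1000·9.8·2.232 = 45000 Pa.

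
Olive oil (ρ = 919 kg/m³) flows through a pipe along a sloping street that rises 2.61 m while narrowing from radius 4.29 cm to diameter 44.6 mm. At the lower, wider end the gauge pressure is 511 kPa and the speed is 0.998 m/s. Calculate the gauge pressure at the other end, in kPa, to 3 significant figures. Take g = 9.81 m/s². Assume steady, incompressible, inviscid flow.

Mass conservation (A₁v₁ = A₂v₂) gives v₂ = 0.998 × 57.8/15.6 = 3.69 m/s.
Energy conservation along the streamline gives P₂ = P₁ − ½ρ(v₂² − v₁²) − ρg(h₂ − h₁).
P₂ = 511000 + ½·919·(0.998² − 3.69²) − 919·9.81·(+2.61) = 511000 + (-5810) − (23500) = 482000 Pa.

P₂ ≈ 482 kPa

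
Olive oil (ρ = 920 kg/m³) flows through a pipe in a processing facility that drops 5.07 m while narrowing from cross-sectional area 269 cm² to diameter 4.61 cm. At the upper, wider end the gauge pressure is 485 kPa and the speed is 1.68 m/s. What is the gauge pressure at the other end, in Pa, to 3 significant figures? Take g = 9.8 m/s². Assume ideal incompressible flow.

195000 Pa

Mass conservation (A₁v₁ = A₂v₂) gives v₂ = 1.68 × 269/16.7 = 27.1 m/s.
Bernoulli: P₁ + ½ρv₁² + ρg h₁ = P₂ + ½ρv₂² + ρg h₂, so P₂ = P₁ + ½ρ(v₁² − v₂²) − ρg(h₂ − h₁).
P₂ = 485000 + ½·920·(1.68² − 27.1²) − 920·9.8·(−5.07) = 485000 + (-336000) − (-45700) = 195000 Pa.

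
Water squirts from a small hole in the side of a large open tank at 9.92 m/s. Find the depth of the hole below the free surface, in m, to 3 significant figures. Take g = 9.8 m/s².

h ≈ 5.02 m

Inverting v = √(2gh) gives h = v² / 2g.
h = 9.92²/(2·9.8) = 98.4/19.60 = 5.02 m.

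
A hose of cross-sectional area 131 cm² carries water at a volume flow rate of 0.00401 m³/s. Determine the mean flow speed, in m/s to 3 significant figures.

Q = 0.00401 m³/s = 0.00401 m³/s.
v = Q/A = 0.00401 / 0.0131 = 0.306 m/s.

0.306 m/s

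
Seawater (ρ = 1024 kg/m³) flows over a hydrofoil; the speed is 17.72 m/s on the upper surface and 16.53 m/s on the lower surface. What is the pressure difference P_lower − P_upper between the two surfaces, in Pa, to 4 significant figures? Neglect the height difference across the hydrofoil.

The pressure is lower where the speed is higher: ΔP = ½ρ(v_up² − v_low²).
ΔP = ½·1024·(17.72² − 16.53²) = 20870 Pa.

ΔP ≈ 20870 Pa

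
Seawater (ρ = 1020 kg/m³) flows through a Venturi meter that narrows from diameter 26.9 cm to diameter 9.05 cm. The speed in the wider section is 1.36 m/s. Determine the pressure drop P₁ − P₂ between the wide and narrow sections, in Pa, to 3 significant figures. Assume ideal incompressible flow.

Continuity gives A₁v₁ = A₂v₂, so v₂ = (568 cm²)/(64.3 cm²) × 1.36 m/s = 12.0 m/s.
The pipe is horizontal, so Bernoulli reduces to P₁ + ½ρv₁² = P₂ + ½ρv₂².
P₁ − P₂ = ½·1020·(12.0² − 1.36²) = ½·1020·143 = 72700 Pa.

ΔP ≈ 72700 Pa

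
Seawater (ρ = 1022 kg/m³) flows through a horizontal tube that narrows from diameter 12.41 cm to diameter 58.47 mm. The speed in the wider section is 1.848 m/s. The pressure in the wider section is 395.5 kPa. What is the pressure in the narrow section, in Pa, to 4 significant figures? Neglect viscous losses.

P₂ = 361800 Pa

By continuity, v₂ = v₁·A₁/A₂ = 1.848·(121.0/26.85) = 8.325 m/s.
Bernoulli (h₁ = h₂): P₁ − P₂ = ½ρ(v₂² − v₁²).
P₂ = P₁ − ½ρ(v₂² − v₁²) = 395500 − ½·1022·(8.325² − 1.848²) = 395500 − 33670 = 361800 Pa.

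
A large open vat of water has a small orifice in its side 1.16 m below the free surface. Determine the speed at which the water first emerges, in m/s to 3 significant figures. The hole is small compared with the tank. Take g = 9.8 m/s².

v = 4.77 m/s

With the surface at rest and both surface and jet at atmospheric pressure, Bernoulli gives ρg h = ½ρv², so v = √(2gh) = √(2·9.8·1.16) = 4.77 m/s.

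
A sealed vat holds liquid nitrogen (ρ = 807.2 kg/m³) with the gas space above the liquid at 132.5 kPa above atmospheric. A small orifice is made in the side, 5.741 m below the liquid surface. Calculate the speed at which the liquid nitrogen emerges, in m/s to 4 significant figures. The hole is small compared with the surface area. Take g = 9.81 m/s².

v ≈ 21.00 m/s

Take point 1 at the surface (v₁ ≈ 0) and point 2 at the hole (at atmospheric pressure). Bernoulli: P₁ + ρg h = P_atm + ½ρv₂².
With P₁ − P_atm = 132500 Pa, v₂ = √(2gh + 2ΔP/ρ) = √(2·9.81·5.741 + 2·132500/807.2) = 21.00 m/s.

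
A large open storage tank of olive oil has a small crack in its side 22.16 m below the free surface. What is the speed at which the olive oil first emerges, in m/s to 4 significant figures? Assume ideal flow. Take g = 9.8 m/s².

v = 20.84 m/s

Torricelli's result v = √(2gh) gives v = √(2·9.8·22.16) = 20.84 m/s.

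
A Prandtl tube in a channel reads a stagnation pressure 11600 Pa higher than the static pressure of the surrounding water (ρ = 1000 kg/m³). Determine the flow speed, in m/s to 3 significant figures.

Bernoulli between the free stream and the stagnation point: ½ρv² = P_stag − P_static.
v = √(2ΔP/ρ) = √(2·11600/1000) = 4.82 m/s.

v ≈ 4.82 m/s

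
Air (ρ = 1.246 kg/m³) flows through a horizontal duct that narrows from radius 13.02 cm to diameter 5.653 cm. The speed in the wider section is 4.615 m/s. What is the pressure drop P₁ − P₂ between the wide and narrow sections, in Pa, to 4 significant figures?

Mass conservation (A₁v₁ = A₂v₂) gives v₂ = 4.615 × 532.6/25.10 = 97.93 m/s.
Along the horizontal streamline, P + ½ρv² is constant.
P₁ − P₂ = ½·1.246·(97.93² − 4.615²) = ½·1.246·9568 = 5961 Pa.

ΔP ≈ 5961 Pa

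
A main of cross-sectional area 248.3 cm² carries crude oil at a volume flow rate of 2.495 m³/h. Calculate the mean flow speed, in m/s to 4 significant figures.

Q = 2.495 m³/h = 0.0006931 m³/s.
v = Q/A = 0.0006931 / 0.02483 = 0.02791 m/s.

v ≈ 0.02791 m/s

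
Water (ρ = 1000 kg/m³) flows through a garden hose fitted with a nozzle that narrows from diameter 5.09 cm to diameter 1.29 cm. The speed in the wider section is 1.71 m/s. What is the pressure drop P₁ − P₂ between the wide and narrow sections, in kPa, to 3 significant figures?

The volume flow rate is constant, so v₂ = (A₁/A₂)v₁ = (20.3/1.31)·1.71 = 26.6 m/s.
Along the horizontal streamline, P + ½ρv² is constant.
P₁ − P₂ = ½·1000·(26.6² − 1.71²) = ½·1000·706 = 353000 Pa.

ΔP = 353 kPa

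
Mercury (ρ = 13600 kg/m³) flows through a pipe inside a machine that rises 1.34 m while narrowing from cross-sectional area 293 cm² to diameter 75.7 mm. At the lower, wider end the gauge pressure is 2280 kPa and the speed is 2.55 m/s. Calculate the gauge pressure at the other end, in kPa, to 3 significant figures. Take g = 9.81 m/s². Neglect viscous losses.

P₂ ≈ 271 kPa

By continuity, v₂ = v₁·A₁/A₂ = 2.55·(293/45.0) = 16.6 m/s.
Energy conservation along the streamline gives P₂ = P₁ − ½ρ(v₂² − v₁²) − ρg(h₂ − h₁).
P₂ = 2280000 + ½·13600·(2.55² − 16.6²) − 13600·9.81·(+1.34) = 2280000 + (-1830000) − (179000) = 271000 Pa.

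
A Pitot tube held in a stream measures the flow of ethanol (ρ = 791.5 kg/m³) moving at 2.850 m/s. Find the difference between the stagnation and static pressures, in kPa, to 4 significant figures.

ΔP = 3.214 kPa

Bernoulli between the free stream and the stagnation point: ½ρv² = P_stag − P_static.
ΔP = ½·791.5·2.850² = 3214 Pa.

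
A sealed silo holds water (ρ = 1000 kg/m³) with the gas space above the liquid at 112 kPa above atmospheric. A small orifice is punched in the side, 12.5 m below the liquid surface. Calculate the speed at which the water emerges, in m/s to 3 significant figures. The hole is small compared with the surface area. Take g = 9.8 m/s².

21.7 m/s

Take point 1 at the surface (v₁ ≈ 0) and point 2 at the hole (at atmospheric pressure). Bernoulli: P₁ + ρg h = P_atm + ½ρv₂².
With P₁ − P_atm = 112000 Pa, v₂ = √(2gh + 2ΔP/ρ) = √(2·9.8·12.5 + 2·112000/1000) = 21.7 m/s.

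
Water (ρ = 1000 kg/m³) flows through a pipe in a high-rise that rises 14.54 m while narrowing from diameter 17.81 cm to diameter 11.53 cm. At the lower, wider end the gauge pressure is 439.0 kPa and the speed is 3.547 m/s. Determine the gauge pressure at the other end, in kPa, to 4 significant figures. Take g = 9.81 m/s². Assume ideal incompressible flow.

P₂ ≈ 266.8 kPa

Mass conservation (A₁v₁ = A₂v₂) gives v₂ = 3.547 × 249.1/104.4 = 8.463 m/s.
Bernoulli: P₁ + ½ρv₁² + ρg h₁ = P₂ + ½ρv₂² + ρg h₂, so P₂ = P₁ + ½ρ(v₁² − v₂²) − ρg(h₂ − h₁).
P₂ = 439000 + ½·1000·(3.547² − 8.463²) − 1000·9.81·(+14.54) = 439000 + (-29520) − (142600) = 266800 Pa.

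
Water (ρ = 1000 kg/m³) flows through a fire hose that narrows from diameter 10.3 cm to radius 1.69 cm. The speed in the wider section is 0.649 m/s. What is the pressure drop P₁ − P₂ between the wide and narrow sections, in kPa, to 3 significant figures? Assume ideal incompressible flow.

ΔP ≈ 18.0 kPa

Continuity gives A₁v₁ = A₂v₂, so v₂ = (83.3 cm²)/(8.97 cm²) × 0.649 m/s = 6.03 m/s.
The pipe is horizontal, so Bernoulli reduces to P₁ + ½ρv₁² = P₂ + ½ρv₂².
P₁ − P₂ = ½·1000·(6.03² − 0.649²) = ½·1000·35.9 = 18000 Pa.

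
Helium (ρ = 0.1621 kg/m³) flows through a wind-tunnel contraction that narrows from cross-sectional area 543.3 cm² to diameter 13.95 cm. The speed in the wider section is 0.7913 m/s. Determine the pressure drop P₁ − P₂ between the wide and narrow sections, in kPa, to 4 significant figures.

By continuity, v₂ = v₁·A₁/A₂ = 0.7913·(543.3/152.8) = 2.813 m/s.
The pipe is horizontal, so Bernoulli reduces to P₁ + ½ρv₁² = P₂ + ½ρv₂².
P₁ − P₂ = ½·0.1621·(2.813² − 0.7913²) = ½·0.1621·7.286 = 0.5905 Pa.

ΔP ≈ 0.0005905 kPa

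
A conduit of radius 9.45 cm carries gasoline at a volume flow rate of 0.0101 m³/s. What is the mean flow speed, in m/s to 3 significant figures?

v = 0.360 m/s

Q = 0.0101 m³/s = 0.0101 m³/s.
v = Q/A = 0.0101 / 0.0281 = 0.360 m/s.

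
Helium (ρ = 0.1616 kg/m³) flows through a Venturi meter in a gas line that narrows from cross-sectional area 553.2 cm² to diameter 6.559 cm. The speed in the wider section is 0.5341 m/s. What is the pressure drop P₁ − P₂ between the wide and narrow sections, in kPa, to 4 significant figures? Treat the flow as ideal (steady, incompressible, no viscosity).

Continuity gives A₁v₁ = A₂v₂, so v₂ = (553.2 cm²)/(33.79 cm²) × 0.5341 m/s = 8.745 m/s.
Along the horizontal streamline, P + ½ρv² is constant.
P₁ − P₂ = ½·0.1616·(8.745² − 0.5341²) = ½·0.1616·76.18 = 6.156 Pa.

ΔP ≈ 0.006156 kPa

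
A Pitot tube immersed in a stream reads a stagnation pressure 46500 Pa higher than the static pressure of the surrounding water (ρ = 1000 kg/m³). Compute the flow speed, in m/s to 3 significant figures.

Bernoulli between the free stream and the stagnation point: ½ρv² = P_stag − P_static.
v = √(2ΔP/ρ) = √(2·46500/1000) = 9.64 m/s.

v ≈ 9.64 m/s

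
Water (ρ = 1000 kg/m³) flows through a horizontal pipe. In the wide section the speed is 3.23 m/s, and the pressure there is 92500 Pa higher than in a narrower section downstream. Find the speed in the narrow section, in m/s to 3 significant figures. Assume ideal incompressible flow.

14.0 m/s

Horizontal Bernoulli: P₁ + ½ρv₁² = P₂ + ½ρv₂², so v₂² = v₁² + 2(P₁ − P₂)/ρ.
v₂ = √(3.23² + 2·92500/1000) = √(10.4 + 185) = 14.0 m/s.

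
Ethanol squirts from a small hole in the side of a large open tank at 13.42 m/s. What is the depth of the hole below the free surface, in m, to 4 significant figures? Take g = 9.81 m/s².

Inverting v = √(2gh) gives h = v² / 2g.
h = 13.42²/(2·9.81) = 180.1/19.62 = 9.179 m.

h ≈ 9.179 m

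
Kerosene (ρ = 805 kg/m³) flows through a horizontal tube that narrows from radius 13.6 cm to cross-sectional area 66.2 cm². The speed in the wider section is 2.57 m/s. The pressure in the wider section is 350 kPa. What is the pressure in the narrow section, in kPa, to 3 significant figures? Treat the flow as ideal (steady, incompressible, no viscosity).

Mass conservation (A₁v₁ = A₂v₂) gives v₂ = 2.57 × 581/66.2 = 22.6 m/s.
With no height change, Bernoulli's equation is P₁ + ½ρv₁² = P₂ + ½ρv₂².
P₂ = P₁ − ½ρ(v₂² − v₁²) = 350000 − ½·805·(22.6² − 2.57²) = 350000 − 202000 = 148000 Pa.

P₂ ≈ 148 kPa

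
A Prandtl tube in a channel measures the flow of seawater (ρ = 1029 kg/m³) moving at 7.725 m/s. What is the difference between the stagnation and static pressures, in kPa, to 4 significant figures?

Bernoulli between the free stream and the stagnation point: ½ρv² = P_stag − P_static.
ΔP = ½·1029·7.725² = 30700 Pa.

30.70 kPa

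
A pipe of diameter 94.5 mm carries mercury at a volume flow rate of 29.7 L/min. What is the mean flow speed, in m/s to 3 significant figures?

v = 0.0706 m/s

Q = 29.7 L/min = 0.000495 m³/s.
v = Q/A = 0.000495 / 0.00701 = 0.0706 m/s.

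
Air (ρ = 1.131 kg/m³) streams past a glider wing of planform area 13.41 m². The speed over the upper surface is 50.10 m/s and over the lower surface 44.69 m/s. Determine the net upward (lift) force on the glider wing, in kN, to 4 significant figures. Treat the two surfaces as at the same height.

F ≈ 3.889 kN

From P + ½ρv² = const at equal height, P_low − P_up = ½ρ(v_up² − v_low²).
ΔP = ½·1.131·(50.10² − 44.69²) = 290.0 Pa.
Lift = ΔP · A = 290.0 × 13.41 = 3889 N.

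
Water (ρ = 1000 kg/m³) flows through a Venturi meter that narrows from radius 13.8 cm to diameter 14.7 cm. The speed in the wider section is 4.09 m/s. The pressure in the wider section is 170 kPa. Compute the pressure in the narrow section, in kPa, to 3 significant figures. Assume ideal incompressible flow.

74.4 kPa

The volume flow rate is constant, so v₂ = (A₁/A₂)v₁ = (598/170)·4.09 = 14.4 m/s.
The pipe is horizontal, so Bernoulli reduces to P₁ + ½ρv₁² = P₂ + ½ρv₂².
P₂ = P₁ − ½ρ(v₂² − v₁²) = 170000 − ½·1000·(14.4² − 4.09²) = 170000 − 95600 = 74400 Pa.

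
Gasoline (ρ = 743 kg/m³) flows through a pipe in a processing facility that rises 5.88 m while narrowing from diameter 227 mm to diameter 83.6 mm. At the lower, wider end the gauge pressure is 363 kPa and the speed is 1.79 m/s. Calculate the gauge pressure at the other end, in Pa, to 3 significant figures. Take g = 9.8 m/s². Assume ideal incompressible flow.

P₂ = 257000 Pa

By continuity, v₂ = v₁·A₁/A₂ = 1.79·(405/54.9) = 13.2 m/s.
Energy conservation along the streamline gives P₂ = P₁ − ½ρ(v₂² − v₁²) − ρg(h₂ − h₁).
P₂ = 363000 + ½·743·(1.79² − 13.2²) − 743·9.8·(+5.88) = 363000 + (-63500) − (42800) = 257000 Pa.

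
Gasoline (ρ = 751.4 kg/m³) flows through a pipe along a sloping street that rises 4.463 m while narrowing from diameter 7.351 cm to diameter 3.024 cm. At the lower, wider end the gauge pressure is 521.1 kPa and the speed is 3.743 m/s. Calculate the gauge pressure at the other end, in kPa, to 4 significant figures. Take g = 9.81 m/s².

Mass conservation (A₁v₁ = A₂v₂) gives v₂ = 3.743 × 42.44/7.182 = 22.12 m/s.
Energy conservation along the streamline gives P₂ = P₁ − ½ρ(v₂² − v₁²) − ρg(h₂ − h₁).
P₂ = 521100 + ½·751.4·(3.743² − 22.12²) − 751.4·9.81·(+4.463) = 521100 + (-178500) − (32900) = 309700 Pa.

P₂ ≈ 309.7 kPa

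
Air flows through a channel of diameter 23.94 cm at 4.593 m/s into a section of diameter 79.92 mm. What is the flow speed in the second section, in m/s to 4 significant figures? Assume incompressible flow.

41.21 m/s

Mass conservation (A₁v₁ = A₂v₂) gives v₂ = 4.593 × 450.1/50.17 = 41.21 m/s.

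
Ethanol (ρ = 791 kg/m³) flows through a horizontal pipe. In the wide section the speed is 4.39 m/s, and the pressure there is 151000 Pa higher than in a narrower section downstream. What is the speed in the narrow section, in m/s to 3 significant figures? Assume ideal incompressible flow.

Horizontal Bernoulli: P₁ + ½ρv₁² = P₂ + ½ρv₂², so v₂² = v₁² + 2(P₁ − P₂)/ρ.
v₂ = √(4.39² + 2·151000/791) = √(19.3 + 382) = 20.0 m/s.

v₂ ≈ 20.0 m/s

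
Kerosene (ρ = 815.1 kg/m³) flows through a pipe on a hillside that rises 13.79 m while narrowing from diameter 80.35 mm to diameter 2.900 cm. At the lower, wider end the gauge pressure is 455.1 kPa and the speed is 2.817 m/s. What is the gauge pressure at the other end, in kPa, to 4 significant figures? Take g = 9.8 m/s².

Continuity gives A₁v₁ = A₂v₂, so v₂ = (50.71 cm²)/(6.605 cm²) × 2.817 m/s = 21.63 m/s.
Energy conservation along the streamline gives P₂ = P₁ − ½ρ(v₂² − v₁²) − ρg(h₂ − h₁).
P₂ = 455100 + ½·815.1·(2.817² − 21.63²) − 815.1·9.8·(+13.79) = 455100 + (-187400) − (110200) = 157600 Pa.

157.6 kPa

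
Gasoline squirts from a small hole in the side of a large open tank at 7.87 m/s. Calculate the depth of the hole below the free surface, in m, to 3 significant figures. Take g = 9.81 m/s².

h ≈ 3.16 m

Torricelli: v = √(2gh), so h = v²/(2g).
h = 7.87²/(2·9.81) = 61.9/19.62 = 3.16 m.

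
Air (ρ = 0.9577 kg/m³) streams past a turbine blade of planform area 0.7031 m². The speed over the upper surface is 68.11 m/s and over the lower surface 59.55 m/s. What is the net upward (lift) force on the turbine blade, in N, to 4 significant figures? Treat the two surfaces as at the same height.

The faster flow above has the lower pressure; Bernoulli (same height) gives ΔP = ½ρ(v_up² − v_low²).
ΔP = ½·0.9577·(68.11² − 59.55²) = 523.3 Pa.
Lift = ΔP · A = 523.3 × 0.7031 = 367.9 N.

367.9 N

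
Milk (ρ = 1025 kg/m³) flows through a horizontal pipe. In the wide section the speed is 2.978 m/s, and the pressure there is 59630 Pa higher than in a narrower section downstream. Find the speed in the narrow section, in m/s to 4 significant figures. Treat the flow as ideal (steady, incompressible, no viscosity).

v₂ = 11.19 m/s

Along the level pipe P + ½ρv² is conserved, hence v₂² = v₁² + 2(P₁ − P₂)/ρ.
v₂ = √(2.978² + 2·59630/1025) = √(8.868 + 116.4) = 11.19 m/s.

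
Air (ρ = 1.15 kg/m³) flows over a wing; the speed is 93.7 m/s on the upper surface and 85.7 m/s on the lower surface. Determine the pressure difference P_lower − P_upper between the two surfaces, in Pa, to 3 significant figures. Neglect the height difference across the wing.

825 Pa

The pressure is lower where the speed is higher: ΔP = ½ρ(v_up² − v_low²).
ΔP = ½·1.15·(93.7² − 85.7²) = 825 Pa.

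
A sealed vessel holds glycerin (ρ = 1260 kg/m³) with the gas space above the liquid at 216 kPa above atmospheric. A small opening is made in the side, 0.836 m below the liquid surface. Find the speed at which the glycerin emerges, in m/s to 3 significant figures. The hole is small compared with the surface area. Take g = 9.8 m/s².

Take point 1 at the surface (v₁ ≈ 0) and point 2 at the hole (at atmospheric pressure). Bernoulli: P₁ + ρg h = P_atm + ½ρv₂².
With P₁ − P_atm = 216000 Pa, v₂ = √(2gh + 2ΔP/ρ) = √(2·9.8·0.836 + 2·216000/1260) = 19.0 m/s.

v ≈ 19.0 m/s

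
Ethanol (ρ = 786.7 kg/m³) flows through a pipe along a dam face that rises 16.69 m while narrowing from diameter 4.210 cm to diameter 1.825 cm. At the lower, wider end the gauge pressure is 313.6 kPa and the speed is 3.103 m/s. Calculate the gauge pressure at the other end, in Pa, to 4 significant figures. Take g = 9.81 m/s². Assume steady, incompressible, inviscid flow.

Continuity gives A₁v₁ = A₂v₂, so v₂ = (13.92 cm²)/(2.616 cm²) × 3.103 m/s = 16.51 m/s.
Energy conservation along the streamline gives P₂ = P₁ − ½ρ(v₂² − v₁²) − ρg(h₂ − h₁).
P₂ = 313600 + ½·786.7·(3.103² − 16.51²) − 786.7·9.81·(+16.69) = 313600 + (-103500) − (128800) = 81330 Pa.

P₂ ≈ 81330 Pa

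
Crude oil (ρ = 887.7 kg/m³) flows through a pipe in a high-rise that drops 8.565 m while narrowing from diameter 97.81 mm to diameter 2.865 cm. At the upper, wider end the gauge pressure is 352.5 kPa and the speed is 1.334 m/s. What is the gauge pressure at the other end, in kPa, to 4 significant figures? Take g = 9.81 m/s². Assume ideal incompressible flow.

P₂ = 320.6 kPa

By continuity, v₂ = v₁·A₁/A₂ = 1.334·(75.14/6.447) = 15.55 m/s.
Bernoulli: P₁ + ½ρv₁² + ρg h₁ = P₂ + ½ρv₂² + ρg h₂, so P₂ = P₁ + ½ρ(v₁² − v₂²) − ρg(h₂ − h₁).
P₂ = 352500 + ½·887.7·(1.334² − 15.55²) − 887.7·9.81·(−8.565) = 352500 + (-106500) − (-74590) = 320600 Pa.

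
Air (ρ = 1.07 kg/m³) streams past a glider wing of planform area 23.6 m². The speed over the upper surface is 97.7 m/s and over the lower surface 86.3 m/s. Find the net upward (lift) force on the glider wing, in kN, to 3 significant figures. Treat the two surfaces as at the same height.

From P + ½ρv² = const at equal height, P_low − P_up = ½ρ(v_up² − v_low²).
ΔP = ½·1.07·(97.7² − 86.3²) = 1120 Pa.
Lift = ΔP · A = 1120 × 23.6 = 26500 N.

F ≈ 26.5 kN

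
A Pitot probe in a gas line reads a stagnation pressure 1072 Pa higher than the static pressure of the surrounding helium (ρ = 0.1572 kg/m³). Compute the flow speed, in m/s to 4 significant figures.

Bernoulli between the free stream and the stagnation point: ½ρv² = P_stag − P_static.
v = √(2ΔP/ρ) = √(2·1072/0.1572) = 116.8 m/s.

v ≈ 116.8 m/s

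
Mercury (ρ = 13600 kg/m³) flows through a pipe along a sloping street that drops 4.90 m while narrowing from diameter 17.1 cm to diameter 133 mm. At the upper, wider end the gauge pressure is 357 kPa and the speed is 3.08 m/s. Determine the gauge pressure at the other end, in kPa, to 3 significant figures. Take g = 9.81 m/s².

The volume flow rate is constant, so v₂ = (A₁/A₂)v₁ = (230/139)·3.08 = 5.09 m/s.
Bernoulli: P₁ + ½ρv₁² + ρg h₁ = P₂ + ½ρv₂² + ρg h₂, so P₂ = P₁ + ½ρ(v₁² − v₂²) − ρg(h₂ − h₁).
P₂ = 357000 + ½·13600·(3.08² − 5.09²) − 13600·9.81·(−4.90) = 357000 + (-112000) − (-654000) = 899000 Pa.

P₂ = 899 kPa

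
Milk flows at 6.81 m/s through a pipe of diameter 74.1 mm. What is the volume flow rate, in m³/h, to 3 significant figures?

Q = A·v = 0.00431 m² × 6.81 m/s = 0.0294 m³/s.
Converting: 0.0294 m³/s × 3600 = 106 m³/h.

Q ≈ 106 m³/h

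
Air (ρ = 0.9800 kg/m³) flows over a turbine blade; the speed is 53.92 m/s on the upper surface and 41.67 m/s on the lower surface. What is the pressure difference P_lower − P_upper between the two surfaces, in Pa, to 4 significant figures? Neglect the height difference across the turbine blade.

ΔP ≈ 573.8 Pa

The pressure is lower where the speed is higher: ΔP = ½ρ(v_up² − v_low²).
ΔP = ½·0.9800·(53.92² − 41.67²) = 573.8 Pa.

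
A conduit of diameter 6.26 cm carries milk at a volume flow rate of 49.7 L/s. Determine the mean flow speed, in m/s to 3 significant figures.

Q = 49.7 L/s = 0.0497 m³/s.
v = Q/A = 0.0497 / 0.00308 = 16.1 m/s.

v ≈ 16.1 m/s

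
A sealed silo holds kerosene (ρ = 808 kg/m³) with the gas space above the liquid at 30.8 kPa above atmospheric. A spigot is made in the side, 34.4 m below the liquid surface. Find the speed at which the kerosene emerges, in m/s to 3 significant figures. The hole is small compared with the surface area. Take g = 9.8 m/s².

Take point 1 at the surface (v₁ ≈ 0) and point 2 at the hole (at atmospheric pressure). Bernoulli: P₁ + ρg h = P_atm + ½ρv₂².
With P₁ − P_atm = 30800 Pa, v₂ = √(2gh + 2ΔP/ρ) = √(2·9.8·34.4 + 2·30800/808) = 27.4 m/s.

v ≈ 27.4 m/s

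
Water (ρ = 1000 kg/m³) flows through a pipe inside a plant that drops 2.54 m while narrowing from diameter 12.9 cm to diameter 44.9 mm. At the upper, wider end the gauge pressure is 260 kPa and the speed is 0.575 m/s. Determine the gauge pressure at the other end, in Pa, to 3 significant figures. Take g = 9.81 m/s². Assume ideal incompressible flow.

Continuity gives A₁v₁ = A₂v₂, so v₂ = (131 cm²)/(15.8 cm²) × 0.575 m/s = 4.75 m/s.
Applying Bernoulli between the two ends and solving for P₂: P₂ = P₁ + ½ρ(v₁² − v₂²) − ρgΔh.
P₂ = 260000 + ½·1000·(0.575² − 4.75²) − 1000·9.81·(−2.54) = 260000 + (-11100) − (-24900) = 274000 Pa.

P₂ = 274000 Pa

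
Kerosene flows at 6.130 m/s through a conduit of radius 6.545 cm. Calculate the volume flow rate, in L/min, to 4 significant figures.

Q = A·v = 0.01346 m² × 6.130 m/s = 0.08250 m³/s.
Converting: 0.08250 m³/s × 60000 = 4950 L/min.

4950 L/min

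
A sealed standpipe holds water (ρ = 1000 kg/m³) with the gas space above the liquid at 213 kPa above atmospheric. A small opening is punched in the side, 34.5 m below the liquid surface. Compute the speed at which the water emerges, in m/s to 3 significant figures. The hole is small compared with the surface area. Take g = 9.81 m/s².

v ≈ 33.2 m/s

Take point 1 at the surface (v₁ ≈ 0) and point 2 at the hole (at atmospheric pressure). Bernoulli: P₁ + ρg h = P_atm + ½ρv₂².
With P₁ − P_atm = 213000 Pa, v₂ = √(2gh + 2ΔP/ρ) = √(2·9.81·34.5 + 2·213000/1000) = 33.2 m/s.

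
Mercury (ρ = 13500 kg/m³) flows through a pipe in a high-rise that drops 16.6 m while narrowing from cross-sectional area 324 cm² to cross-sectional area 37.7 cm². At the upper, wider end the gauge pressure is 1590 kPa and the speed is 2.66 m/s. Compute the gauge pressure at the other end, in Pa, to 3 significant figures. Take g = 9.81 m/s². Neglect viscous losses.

Mass conservation (A₁v₁ = A₂v₂) gives v₂ = 2.66 × 324/37.7 = 22.9 m/s.
Energy conservation along the streamline gives P₂ = P₁ − ½ρ(v₂² − v₁²) − ρg(h₂ − h₁).
P₂ = 1590000 + ½·13500·(2.66² − 22.9²) − 13500·9.81·(−16.6) = 1590000 + (-3480000) − (-2200000) = 309000 Pa.

309000 Pa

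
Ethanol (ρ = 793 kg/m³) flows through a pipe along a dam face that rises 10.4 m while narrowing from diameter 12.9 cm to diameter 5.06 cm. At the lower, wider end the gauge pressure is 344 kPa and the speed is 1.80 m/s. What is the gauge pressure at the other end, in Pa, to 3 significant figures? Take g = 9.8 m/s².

The volume flow rate is constant, so v₂ = (A₁/A₂)v₁ = (131/20.1)·1.80 = 11.7 m/s.
Energy conservation along the streamline gives P₂ = P₁ − ½ρ(v₂² − v₁²) − ρg(h₂ − h₁).
P₂ = 344000 + ½·793·(1.80² − 11.7²) − 793·9.8·(+10.4) = 344000 + (-53000) − (80800) = 210000 Pa.

P₂ ≈ 210000 Pa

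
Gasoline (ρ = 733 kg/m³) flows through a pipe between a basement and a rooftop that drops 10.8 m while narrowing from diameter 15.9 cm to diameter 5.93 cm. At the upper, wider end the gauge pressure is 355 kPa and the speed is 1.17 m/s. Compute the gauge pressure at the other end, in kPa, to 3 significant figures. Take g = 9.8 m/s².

By continuity, v₂ = v₁·A₁/A₂ = 1.17·(199/27.6) = 8.41 m/s.
Applying Bernoulli between the two ends and solving for P₂: P₂ = P₁ + ½ρ(v₁² − v₂²) − ρgΔh.
P₂ = 355000 + ½·733·(1.17² − 8.41²) − 733·9.8·(−10.8) = 355000 + (-25400) − (-77600) = 407000 Pa.

P₂ ≈ 407 kPa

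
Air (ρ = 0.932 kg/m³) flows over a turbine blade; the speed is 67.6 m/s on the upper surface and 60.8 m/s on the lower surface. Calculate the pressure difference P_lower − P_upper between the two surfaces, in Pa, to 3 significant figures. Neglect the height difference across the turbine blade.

The pressure is lower where the speed is higher: ΔP = ½ρ(v_up² − v_low²).
ΔP = ½·0.932·(67.6² − 60.8²) = 407 Pa.

407 Pa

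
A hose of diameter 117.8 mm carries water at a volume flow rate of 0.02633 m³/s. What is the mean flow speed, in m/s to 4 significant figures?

Q = 0.02633 m³/s = 0.02633 m³/s.
v = Q/A = 0.02633 / 0.01090 = 2.416 m/s.

2.416 m/s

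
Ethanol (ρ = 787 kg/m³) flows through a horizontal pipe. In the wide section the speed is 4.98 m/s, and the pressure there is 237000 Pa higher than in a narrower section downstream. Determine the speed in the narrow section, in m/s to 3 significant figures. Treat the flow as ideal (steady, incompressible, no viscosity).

v₂ ≈ 25.0 m/s

Horizontal Bernoulli: P₁ + ½ρv₁² = P₂ + ½ρv₂², so v₂² = v₁² + 2(P₁ − P₂)/ρ.
v₂ = √(4.98² + 2·237000/787) = √(24.8 + 602) = 25.0 m/s.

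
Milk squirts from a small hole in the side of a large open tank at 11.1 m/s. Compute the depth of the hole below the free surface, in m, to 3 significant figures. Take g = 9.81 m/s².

6.28 m

For a small hole in a large open tank, ½v² = gh, giving h = v²/(2g).
h = 11.1²/(2·9.81) = 123/19.62 = 6.28 m.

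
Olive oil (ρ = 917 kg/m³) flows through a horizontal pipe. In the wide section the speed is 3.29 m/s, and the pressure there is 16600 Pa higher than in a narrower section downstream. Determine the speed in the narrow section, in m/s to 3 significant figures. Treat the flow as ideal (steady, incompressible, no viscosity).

v₂ = 6.86 m/s

Horizontal Bernoulli: P₁ + ½ρv₁² = P₂ + ½ρv₂², so v₂² = v₁² + 2(P₁ − P₂)/ρ.
v₂ = √(3.29² + 2·16600/917) = √(10.8 + 36.2) = 6.86 m/s.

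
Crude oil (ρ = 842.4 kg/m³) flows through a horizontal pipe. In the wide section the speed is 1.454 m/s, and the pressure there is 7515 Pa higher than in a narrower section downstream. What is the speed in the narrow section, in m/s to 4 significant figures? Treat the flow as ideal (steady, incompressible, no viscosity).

With h₁ = h₂, rearranging Bernoulli gives v₂ = √(v₁² + 2ΔP/ρ).
v₂ = √(1.454² + 2·7515/842.4) = √(2.114 + 17.84) = 4.467 m/s.

v₂ = 4.467 m/s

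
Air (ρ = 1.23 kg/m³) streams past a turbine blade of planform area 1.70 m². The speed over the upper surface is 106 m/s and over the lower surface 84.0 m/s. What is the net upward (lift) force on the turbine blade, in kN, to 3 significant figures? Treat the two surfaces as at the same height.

F = 4.37 kN

From P + ½ρv² = const at equal height, P_low − P_up = ½ρ(v_up² − v_low²).
ΔP = ½·1.23·(106² − 84.0²) = 2570 Pa.
Lift = ΔP · A = 2570 × 1.70 = 4370 N.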